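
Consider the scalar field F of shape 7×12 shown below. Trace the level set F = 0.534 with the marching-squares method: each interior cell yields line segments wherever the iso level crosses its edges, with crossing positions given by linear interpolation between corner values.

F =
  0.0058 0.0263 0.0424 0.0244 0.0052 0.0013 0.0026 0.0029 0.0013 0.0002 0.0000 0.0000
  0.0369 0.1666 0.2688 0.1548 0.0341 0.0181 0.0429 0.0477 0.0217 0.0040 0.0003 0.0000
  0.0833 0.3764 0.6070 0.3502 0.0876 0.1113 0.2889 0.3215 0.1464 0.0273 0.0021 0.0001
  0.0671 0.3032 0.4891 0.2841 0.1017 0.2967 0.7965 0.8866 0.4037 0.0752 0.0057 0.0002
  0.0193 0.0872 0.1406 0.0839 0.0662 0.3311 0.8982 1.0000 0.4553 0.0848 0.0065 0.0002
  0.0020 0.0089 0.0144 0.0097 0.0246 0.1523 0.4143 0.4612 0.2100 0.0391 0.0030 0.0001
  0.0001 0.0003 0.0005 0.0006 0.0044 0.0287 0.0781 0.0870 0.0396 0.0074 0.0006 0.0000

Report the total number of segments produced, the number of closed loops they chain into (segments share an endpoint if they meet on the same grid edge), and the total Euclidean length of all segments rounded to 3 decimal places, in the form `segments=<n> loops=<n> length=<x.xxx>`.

segments=12 loops=2 length=10.047

cell (1,1): code 0100 → (1.784,2.000)–(2.000,1.683)
cell (1,2): code 1000 → (2.000,2.284)–(1.784,2.000)
cell (2,1): code 0010 → (2.000,1.683)–(2.619,2.000)
cell (2,2): code 0001 → (2.619,2.000)–(2.000,2.284)
cell (2,5): code 0100 → (2.483,6.000)–(3.000,5.475)
cell (2,6): code 1100 → (2.376,7.000)–(2.483,6.000)
cell (2,7): code 1000 → (3.000,7.730)–(2.376,7.000)
cell (3,5): code 0110 → (3.000,5.475)–(4.000,5.358)
cell (3,7): code 1001 → (4.000,7.856)–(3.000,7.730)
cell (4,5): code 0010 → (4.000,5.358)–(4.753,6.000)
cell (4,6): code 0011 → (4.753,6.000)–(4.865,7.000)
cell (4,7): code 0001 → (4.865,7.000)–(4.000,7.856)
total: 12 segments, chained into 2 closed loop(s), length Σ = 10.046855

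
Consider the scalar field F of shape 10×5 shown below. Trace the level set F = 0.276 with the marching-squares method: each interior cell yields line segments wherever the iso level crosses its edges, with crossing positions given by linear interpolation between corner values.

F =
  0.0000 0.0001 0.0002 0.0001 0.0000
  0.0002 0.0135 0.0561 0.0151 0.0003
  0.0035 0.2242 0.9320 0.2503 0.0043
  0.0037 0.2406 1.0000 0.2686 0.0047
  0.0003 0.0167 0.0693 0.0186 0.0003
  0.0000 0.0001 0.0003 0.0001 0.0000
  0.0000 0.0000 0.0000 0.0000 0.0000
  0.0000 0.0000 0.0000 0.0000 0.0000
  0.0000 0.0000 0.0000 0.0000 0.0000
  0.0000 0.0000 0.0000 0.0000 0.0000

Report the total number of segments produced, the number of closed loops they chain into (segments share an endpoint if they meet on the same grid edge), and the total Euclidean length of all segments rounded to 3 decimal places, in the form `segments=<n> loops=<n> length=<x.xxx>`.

segments=6 loops=1 length=6.901

cell (1,1): code 0100 → (1.251,2.000)–(2.000,1.073)
cell (1,2): code 1000 → (2.000,2.962)–(1.251,2.000)
cell (2,1): code 0110 → (2.000,1.073)–(3.000,1.047)
cell (2,2): code 1001 → (3.000,2.990)–(2.000,2.962)
cell (3,1): code 0010 → (3.000,1.047)–(3.778,2.000)
cell (3,2): code 0001 → (3.778,2.000)–(3.000,2.990)
total: 6 segments, chained into 1 closed loop(s), length Σ = 6.901184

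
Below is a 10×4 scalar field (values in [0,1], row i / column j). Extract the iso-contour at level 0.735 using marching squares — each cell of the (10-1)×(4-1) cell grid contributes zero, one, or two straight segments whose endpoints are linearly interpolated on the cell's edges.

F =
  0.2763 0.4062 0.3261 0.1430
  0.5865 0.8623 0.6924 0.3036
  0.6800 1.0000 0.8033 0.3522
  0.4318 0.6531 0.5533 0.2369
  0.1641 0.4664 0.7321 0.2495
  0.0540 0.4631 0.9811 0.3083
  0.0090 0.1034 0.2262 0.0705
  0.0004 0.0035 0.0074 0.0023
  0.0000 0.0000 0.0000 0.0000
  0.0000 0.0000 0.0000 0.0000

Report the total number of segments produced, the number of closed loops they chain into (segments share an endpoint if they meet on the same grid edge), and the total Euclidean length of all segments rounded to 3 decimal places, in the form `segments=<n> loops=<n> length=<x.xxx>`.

cell (0,0): code 0100 → (0.721,1.000)–(1.000,0.538)
cell (0,1): code 1000 → (1.000,1.749)–(0.721,1.000)
cell (1,0): code 0110 → (1.000,0.538)–(2.000,0.172)
cell (1,1): code 1101 → (1.384,2.000)–(1.000,1.749)
cell (1,2): code 1000 → (2.000,2.151)–(1.384,2.000)
cell (2,0): code 0010 → (2.000,0.172)–(2.764,1.000)
cell (2,1): code 0011 → (2.764,1.000)–(2.273,2.000)
cell (2,2): code 0001 → (2.273,2.000)–(2.000,2.151)
cell (4,1): code 0100 → (4.012,2.000)–(5.000,1.525)
cell (4,2): code 1000 → (5.000,2.366)–(4.012,2.000)
cell (5,1): code 0010 → (5.000,1.525)–(5.326,2.000)
cell (5,2): code 0001 → (5.326,2.000)–(5.000,2.366)
total: 12 segments, chained into 2 closed loop(s), length Σ = 9.266508

segments=12 loops=2 length=9.267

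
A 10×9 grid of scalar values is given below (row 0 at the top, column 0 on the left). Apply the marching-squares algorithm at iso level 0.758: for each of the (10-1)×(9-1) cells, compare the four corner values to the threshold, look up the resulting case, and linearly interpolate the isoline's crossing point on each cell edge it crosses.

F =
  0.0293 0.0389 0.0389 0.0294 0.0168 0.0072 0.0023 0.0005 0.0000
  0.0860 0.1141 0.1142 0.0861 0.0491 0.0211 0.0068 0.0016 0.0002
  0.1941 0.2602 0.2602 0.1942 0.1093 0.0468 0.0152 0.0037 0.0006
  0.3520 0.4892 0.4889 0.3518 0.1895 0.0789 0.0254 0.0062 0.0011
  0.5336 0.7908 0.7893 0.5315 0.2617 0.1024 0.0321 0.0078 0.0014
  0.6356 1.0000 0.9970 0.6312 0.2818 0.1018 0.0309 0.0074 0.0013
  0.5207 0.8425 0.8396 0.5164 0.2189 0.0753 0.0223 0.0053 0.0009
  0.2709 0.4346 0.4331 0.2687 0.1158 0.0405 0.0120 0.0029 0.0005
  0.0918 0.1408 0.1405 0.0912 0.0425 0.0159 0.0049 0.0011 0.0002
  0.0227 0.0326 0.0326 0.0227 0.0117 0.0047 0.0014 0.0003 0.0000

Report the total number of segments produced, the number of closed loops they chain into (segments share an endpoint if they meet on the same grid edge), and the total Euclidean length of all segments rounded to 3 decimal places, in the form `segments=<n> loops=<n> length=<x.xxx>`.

cell (3,0): code 0100 → (3.891,1.000)–(4.000,0.872)
cell (3,1): code 1100 → (3.896,2.000)–(3.891,1.000)
cell (3,2): code 1000 → (4.000,2.121)–(3.896,2.000)
cell (4,0): code 0110 → (4.000,0.872)–(5.000,0.336)
cell (4,2): code 1001 → (5.000,2.653)–(4.000,2.121)
cell (5,0): code 0110 → (5.000,0.336)–(6.000,0.737)
cell (5,2): code 1001 → (6.000,2.252)–(5.000,2.653)
cell (6,0): code 0010 → (6.000,0.737)–(6.207,1.000)
cell (6,1): code 0011 → (6.207,1.000)–(6.201,2.000)
cell (6,2): code 0001 → (6.201,2.000)–(6.000,2.252)
total: 10 segments, chained into 1 closed loop(s), length Σ = 7.407148

segments=10 loops=1 length=7.407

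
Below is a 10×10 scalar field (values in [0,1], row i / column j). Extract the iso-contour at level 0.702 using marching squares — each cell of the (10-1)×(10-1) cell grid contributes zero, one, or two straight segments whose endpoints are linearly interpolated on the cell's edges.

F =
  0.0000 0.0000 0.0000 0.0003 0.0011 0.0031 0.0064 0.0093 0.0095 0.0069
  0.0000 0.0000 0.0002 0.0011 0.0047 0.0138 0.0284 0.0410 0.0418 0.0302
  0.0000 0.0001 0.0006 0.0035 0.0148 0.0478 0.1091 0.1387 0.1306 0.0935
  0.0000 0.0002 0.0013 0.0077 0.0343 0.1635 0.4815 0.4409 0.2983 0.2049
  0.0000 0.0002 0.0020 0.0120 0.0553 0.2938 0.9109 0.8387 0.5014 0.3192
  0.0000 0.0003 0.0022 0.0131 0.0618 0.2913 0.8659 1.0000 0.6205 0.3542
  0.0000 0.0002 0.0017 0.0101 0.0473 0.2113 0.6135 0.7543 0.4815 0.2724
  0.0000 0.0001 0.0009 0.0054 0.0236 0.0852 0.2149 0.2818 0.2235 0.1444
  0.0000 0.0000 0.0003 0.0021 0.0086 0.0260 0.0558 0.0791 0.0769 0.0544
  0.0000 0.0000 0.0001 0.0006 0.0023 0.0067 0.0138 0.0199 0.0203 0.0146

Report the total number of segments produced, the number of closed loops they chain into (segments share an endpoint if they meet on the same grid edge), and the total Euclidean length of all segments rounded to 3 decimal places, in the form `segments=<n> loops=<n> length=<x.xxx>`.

cell (3,5): code 0100 → (3.514,6.000)–(4.000,5.661)
cell (3,6): code 1100 → (3.656,7.000)–(3.514,6.000)
cell (3,7): code 1000 → (4.000,7.405)–(3.656,7.000)
cell (4,5): code 0110 → (4.000,5.661)–(5.000,5.715)
cell (4,7): code 1001 → (5.000,7.785)–(4.000,7.405)
cell (5,5): code 0010 → (5.000,5.715)–(5.649,6.000)
cell (5,6): code 0111 → (5.649,6.000)–(6.000,6.629)
cell (5,7): code 1001 → (6.000,7.192)–(5.000,7.785)
cell (6,6): code 0010 → (6.000,6.629)–(6.111,7.000)
cell (6,7): code 0001 → (6.111,7.000)–(6.000,7.192)
total: 10 segments, chained into 1 closed loop(s), length Σ = 7.406188

segments=10 loops=1 length=7.406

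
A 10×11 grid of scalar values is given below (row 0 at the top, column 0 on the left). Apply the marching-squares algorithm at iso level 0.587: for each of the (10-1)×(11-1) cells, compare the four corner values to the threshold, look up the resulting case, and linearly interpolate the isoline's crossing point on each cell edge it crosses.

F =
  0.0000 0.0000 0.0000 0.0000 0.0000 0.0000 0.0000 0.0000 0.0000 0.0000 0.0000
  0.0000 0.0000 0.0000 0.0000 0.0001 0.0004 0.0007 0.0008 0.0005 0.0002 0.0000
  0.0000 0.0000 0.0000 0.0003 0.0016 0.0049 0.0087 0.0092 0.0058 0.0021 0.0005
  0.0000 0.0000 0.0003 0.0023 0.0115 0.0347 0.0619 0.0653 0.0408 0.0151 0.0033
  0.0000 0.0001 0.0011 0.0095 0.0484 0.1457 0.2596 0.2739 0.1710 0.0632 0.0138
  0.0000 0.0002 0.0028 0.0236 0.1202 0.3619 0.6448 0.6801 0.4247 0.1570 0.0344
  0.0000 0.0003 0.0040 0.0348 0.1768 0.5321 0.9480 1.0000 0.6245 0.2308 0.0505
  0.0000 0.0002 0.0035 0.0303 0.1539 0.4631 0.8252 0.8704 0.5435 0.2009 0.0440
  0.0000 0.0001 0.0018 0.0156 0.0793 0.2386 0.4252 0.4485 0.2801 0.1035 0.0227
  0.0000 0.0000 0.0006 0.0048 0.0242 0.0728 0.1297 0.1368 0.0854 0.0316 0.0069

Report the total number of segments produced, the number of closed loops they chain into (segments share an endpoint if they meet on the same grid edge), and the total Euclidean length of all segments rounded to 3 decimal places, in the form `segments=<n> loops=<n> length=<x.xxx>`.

cell (4,5): code 0100 → (4.850,6.000)–(5.000,5.796)
cell (4,6): code 1100 → (4.771,7.000)–(4.850,6.000)
cell (4,7): code 1000 → (5.000,7.365)–(4.771,7.000)
cell (5,5): code 0110 → (5.000,5.796)–(6.000,5.132)
cell (5,7): code 1101 → (5.812,8.000)–(5.000,7.365)
cell (5,8): code 1000 → (6.000,8.095)–(5.812,8.000)
cell (6,5): code 0110 → (6.000,5.132)–(7.000,5.342)
cell (6,7): code 1011 → (7.000,7.867)–(6.463,8.000)
cell (6,8): code 0001 → (6.463,8.000)–(6.000,8.095)
cell (7,5): code 0010 → (7.000,5.342)–(7.596,6.000)
cell (7,6): code 0011 → (7.596,6.000)–(7.672,7.000)
cell (7,7): code 0001 → (7.672,7.000)–(7.000,7.867)
total: 12 segments, chained into 1 closed loop(s), length Σ = 9.163967

segments=12 loops=1 length=9.164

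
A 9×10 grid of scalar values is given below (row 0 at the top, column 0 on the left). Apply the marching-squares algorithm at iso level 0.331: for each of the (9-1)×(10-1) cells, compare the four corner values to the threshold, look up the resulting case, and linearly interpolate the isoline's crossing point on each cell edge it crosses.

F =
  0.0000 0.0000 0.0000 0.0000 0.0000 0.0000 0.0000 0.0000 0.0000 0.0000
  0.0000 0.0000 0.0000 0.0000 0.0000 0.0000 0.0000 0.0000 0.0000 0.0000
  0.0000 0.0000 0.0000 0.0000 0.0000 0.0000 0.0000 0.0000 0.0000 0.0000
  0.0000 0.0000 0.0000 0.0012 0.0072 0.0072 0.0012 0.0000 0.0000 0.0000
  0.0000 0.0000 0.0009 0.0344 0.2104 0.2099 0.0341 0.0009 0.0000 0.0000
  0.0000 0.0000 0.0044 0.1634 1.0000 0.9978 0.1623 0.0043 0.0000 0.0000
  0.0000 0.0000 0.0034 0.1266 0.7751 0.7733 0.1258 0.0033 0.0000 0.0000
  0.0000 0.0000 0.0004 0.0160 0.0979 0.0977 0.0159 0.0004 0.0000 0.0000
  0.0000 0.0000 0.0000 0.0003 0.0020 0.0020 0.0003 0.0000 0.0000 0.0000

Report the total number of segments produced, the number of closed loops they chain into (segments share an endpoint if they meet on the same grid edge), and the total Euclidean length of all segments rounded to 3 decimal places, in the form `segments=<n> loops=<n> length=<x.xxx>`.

segments=8 loops=1 length=8.236

cell (4,3): code 0100 → (4.153,4.000)–(5.000,3.200)
cell (4,4): code 1100 → (4.154,5.000)–(4.153,4.000)
cell (4,5): code 1000 → (5.000,5.798)–(4.154,5.000)
cell (5,3): code 0110 → (5.000,3.200)–(6.000,3.315)
cell (5,5): code 1001 → (6.000,5.683)–(5.000,5.798)
cell (6,3): code 0010 → (6.000,3.315)–(6.656,4.000)
cell (6,4): code 0011 → (6.656,4.000)–(6.655,5.000)
cell (6,5): code 0001 → (6.655,5.000)–(6.000,5.683)
total: 8 segments, chained into 1 closed loop(s), length Σ = 8.235789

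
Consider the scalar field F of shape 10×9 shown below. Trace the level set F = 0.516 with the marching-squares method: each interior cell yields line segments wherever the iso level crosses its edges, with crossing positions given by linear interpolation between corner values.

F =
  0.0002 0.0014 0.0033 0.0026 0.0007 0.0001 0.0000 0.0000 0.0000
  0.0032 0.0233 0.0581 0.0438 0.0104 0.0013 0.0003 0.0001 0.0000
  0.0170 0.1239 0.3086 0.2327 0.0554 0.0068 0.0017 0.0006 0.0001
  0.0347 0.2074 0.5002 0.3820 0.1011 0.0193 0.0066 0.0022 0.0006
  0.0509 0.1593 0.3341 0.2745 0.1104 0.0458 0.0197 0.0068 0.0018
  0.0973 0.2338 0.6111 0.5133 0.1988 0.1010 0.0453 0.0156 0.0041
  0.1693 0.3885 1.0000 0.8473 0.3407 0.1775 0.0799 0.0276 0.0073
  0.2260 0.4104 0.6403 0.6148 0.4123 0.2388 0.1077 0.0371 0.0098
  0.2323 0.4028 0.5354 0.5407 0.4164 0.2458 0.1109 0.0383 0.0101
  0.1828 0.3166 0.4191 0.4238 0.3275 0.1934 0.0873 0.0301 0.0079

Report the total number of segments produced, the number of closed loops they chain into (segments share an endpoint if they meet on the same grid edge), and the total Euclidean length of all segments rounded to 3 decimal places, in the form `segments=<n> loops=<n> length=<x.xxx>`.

cell (4,1): code 0100 → (4.657,2.000)–(5.000,1.748)
cell (4,2): code 1000 → (5.000,2.972)–(4.657,2.000)
cell (5,1): code 0110 → (5.000,1.748)–(6.000,1.209)
cell (5,2): code 1101 → (5.008,3.000)–(5.000,2.972)
cell (5,3): code 1000 → (6.000,3.654)–(5.008,3.000)
cell (6,1): code 0110 → (6.000,1.209)–(7.000,1.459)
cell (6,3): code 1001 → (7.000,3.488)–(6.000,3.654)
cell (7,1): code 0110 → (7.000,1.459)–(8.000,1.854)
cell (7,3): code 1001 → (8.000,3.199)–(7.000,3.488)
cell (8,1): code 0010 → (8.000,1.854)–(8.167,2.000)
cell (8,2): code 0011 → (8.167,2.000)–(8.211,3.000)
cell (8,3): code 0001 → (8.211,3.000)–(8.000,3.199)
total: 12 segments, chained into 1 closed loop(s), length Σ = 9.483739

segments=12 loops=1 length=9.484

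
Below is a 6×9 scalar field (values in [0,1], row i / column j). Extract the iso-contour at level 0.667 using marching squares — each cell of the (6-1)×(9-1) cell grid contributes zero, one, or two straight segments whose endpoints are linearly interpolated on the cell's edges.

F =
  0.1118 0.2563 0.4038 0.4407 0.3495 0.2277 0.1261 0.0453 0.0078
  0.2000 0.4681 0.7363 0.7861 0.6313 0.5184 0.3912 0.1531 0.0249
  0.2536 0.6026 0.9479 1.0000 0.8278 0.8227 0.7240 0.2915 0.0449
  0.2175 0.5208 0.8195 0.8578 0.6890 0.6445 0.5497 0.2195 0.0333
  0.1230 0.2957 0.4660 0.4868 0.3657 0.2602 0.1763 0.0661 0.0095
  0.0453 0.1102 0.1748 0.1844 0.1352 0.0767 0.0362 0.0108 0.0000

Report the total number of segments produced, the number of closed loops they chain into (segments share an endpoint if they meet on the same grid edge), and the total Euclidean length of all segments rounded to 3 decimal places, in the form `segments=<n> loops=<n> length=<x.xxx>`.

segments=16 loops=1 length=12.264

cell (0,1): code 0100 → (0.792,2.000)–(1.000,1.742)
cell (0,2): code 1100 → (0.655,3.000)–(0.792,2.000)
cell (0,3): code 1000 → (1.000,3.769)–(0.655,3.000)
cell (1,1): code 0110 → (1.000,1.742)–(2.000,1.187)
cell (1,3): code 1101 → (1.182,4.000)–(1.000,3.769)
cell (1,4): code 1100 → (1.488,5.000)–(1.182,4.000)
cell (1,5): code 1100 → (1.829,6.000)–(1.488,5.000)
cell (1,6): code 1000 → (2.000,6.132)–(1.829,6.000)
cell (2,1): code 0110 → (2.000,1.187)–(3.000,1.489)
cell (2,4): code 1011 → (3.000,4.494)–(2.874,5.000)
cell (2,5): code 0011 → (2.874,5.000)–(2.327,6.000)
cell (2,6): code 0001 → (2.327,6.000)–(2.000,6.132)
cell (3,1): code 0010 → (3.000,1.489)–(3.431,2.000)
cell (3,2): code 0011 → (3.431,2.000)–(3.514,3.000)
cell (3,3): code 0011 → (3.514,3.000)–(3.068,4.000)
cell (3,4): code 0001 → (3.068,4.000)–(3.000,4.494)
total: 16 segments, chained into 1 closed loop(s), length Σ = 12.264313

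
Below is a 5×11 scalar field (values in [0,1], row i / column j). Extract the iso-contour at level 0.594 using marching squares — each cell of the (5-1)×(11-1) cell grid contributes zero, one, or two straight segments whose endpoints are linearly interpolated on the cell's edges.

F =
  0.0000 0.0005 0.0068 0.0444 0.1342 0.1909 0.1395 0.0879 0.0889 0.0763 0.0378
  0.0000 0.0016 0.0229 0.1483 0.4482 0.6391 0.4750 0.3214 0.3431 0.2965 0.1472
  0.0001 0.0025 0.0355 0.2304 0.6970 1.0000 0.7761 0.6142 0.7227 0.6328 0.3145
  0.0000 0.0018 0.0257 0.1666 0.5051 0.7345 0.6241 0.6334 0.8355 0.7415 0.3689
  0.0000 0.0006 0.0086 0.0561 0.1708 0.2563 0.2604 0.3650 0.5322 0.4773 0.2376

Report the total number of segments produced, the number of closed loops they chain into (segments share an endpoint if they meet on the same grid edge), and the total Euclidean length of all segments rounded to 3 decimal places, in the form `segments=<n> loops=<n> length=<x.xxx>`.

segments=18 loops=1 length=13.999

cell (0,4): code 0100 → (0.899,5.000)–(1.000,4.764)
cell (0,5): code 1000 → (1.000,5.275)–(0.899,5.000)
cell (1,3): code 0100 → (1.586,4.000)–(2.000,3.779)
cell (1,4): code 1110 → (1.000,4.764)–(1.586,4.000)
cell (1,5): code 1101 → (1.395,6.000)–(1.000,5.275)
cell (1,6): code 1100 → (1.931,7.000)–(1.395,6.000)
cell (1,7): code 1100 → (1.661,8.000)–(1.931,7.000)
cell (1,8): code 1100 → (1.885,9.000)–(1.661,8.000)
cell (1,9): code 1000 → (2.000,9.122)–(1.885,9.000)
cell (2,3): code 0010 → (2.000,3.779)–(2.537,4.000)
cell (2,4): code 0111 → (2.537,4.000)–(3.000,4.388)
cell (2,9): code 1001 → (3.000,9.396)–(2.000,9.122)
cell (3,4): code 0010 → (3.000,4.388)–(3.294,5.000)
cell (3,5): code 0011 → (3.294,5.000)–(3.083,6.000)
cell (3,6): code 0011 → (3.083,6.000)–(3.147,7.000)
cell (3,7): code 0011 → (3.147,7.000)–(3.796,8.000)
cell (3,8): code 0011 → (3.796,8.000)–(3.558,9.000)
cell (3,9): code 0001 → (3.558,9.000)–(3.000,9.396)
total: 18 segments, chained into 1 closed loop(s), length Σ = 13.999287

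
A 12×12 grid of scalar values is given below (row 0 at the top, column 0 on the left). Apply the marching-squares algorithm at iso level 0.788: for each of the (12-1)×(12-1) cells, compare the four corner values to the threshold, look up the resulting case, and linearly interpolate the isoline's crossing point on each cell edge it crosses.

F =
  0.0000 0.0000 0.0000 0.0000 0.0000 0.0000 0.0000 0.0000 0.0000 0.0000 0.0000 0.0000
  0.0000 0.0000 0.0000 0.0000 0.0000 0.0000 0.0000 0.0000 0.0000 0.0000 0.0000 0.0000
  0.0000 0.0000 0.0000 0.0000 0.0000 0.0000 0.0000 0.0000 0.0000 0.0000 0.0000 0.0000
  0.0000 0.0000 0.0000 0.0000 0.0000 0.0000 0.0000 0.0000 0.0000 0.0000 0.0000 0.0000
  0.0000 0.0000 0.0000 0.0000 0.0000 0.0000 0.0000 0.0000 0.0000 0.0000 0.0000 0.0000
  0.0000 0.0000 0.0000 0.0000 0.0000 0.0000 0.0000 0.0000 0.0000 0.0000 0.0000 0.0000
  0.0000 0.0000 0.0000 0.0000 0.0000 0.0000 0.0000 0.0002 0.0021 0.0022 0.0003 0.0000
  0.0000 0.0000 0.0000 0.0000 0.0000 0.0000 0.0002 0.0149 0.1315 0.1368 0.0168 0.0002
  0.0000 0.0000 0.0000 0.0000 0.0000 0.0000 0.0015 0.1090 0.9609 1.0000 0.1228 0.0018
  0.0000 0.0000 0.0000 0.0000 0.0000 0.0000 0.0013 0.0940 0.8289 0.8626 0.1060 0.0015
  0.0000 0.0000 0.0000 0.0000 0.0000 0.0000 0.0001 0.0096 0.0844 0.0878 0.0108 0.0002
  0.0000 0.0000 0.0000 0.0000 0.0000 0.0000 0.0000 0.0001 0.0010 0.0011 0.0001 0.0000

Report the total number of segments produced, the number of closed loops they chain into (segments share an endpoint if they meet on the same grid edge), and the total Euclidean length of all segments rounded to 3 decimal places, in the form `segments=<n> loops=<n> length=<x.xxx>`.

segments=8 loops=1 length=4.874

cell (7,7): code 0100 → (7.792,8.000)–(8.000,7.797)
cell (7,8): code 1100 → (7.754,9.000)–(7.792,8.000)
cell (7,9): code 1000 → (8.000,9.242)–(7.754,9.000)
cell (8,7): code 0110 → (8.000,7.797)–(9.000,7.944)
cell (8,9): code 1001 → (9.000,9.099)–(8.000,9.242)
cell (9,7): code 0010 → (9.000,7.944)–(9.055,8.000)
cell (9,8): code 0011 → (9.055,8.000)–(9.096,9.000)
cell (9,9): code 0001 → (9.096,9.000)–(9.000,9.099)
total: 8 segments, chained into 1 closed loop(s), length Σ = 4.874044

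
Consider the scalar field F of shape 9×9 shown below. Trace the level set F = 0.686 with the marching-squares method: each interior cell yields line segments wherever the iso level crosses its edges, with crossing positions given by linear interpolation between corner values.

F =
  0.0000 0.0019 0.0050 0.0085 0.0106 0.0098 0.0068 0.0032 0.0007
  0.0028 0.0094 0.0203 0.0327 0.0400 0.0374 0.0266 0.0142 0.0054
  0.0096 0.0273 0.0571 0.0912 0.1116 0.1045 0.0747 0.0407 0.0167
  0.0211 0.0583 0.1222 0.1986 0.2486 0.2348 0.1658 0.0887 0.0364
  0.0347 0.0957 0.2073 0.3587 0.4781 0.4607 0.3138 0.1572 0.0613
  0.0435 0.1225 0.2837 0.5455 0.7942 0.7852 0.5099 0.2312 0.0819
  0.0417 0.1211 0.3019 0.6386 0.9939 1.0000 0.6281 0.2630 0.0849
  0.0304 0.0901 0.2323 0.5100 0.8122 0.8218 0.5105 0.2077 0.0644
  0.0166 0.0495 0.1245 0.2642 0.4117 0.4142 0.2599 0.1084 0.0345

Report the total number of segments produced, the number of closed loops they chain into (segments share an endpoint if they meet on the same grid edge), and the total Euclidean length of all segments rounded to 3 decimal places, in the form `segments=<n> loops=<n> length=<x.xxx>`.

cell (4,3): code 0100 → (4.658,4.000)–(5.000,3.565)
cell (4,4): code 1100 → (4.694,5.000)–(4.658,4.000)
cell (4,5): code 1000 → (5.000,5.360)–(4.694,5.000)
cell (5,3): code 0110 → (5.000,3.565)–(6.000,3.133)
cell (5,5): code 1001 → (6.000,5.844)–(5.000,5.360)
cell (6,3): code 0110 → (6.000,3.133)–(7.000,3.582)
cell (6,5): code 1001 → (7.000,5.436)–(6.000,5.844)
cell (7,3): code 0010 → (7.000,3.582)–(7.315,4.000)
cell (7,4): code 0011 → (7.315,4.000)–(7.333,5.000)
cell (7,5): code 0001 → (7.333,5.000)–(7.000,5.436)
total: 10 segments, chained into 1 closed loop(s), length Σ = 8.475336

segments=10 loops=1 length=8.475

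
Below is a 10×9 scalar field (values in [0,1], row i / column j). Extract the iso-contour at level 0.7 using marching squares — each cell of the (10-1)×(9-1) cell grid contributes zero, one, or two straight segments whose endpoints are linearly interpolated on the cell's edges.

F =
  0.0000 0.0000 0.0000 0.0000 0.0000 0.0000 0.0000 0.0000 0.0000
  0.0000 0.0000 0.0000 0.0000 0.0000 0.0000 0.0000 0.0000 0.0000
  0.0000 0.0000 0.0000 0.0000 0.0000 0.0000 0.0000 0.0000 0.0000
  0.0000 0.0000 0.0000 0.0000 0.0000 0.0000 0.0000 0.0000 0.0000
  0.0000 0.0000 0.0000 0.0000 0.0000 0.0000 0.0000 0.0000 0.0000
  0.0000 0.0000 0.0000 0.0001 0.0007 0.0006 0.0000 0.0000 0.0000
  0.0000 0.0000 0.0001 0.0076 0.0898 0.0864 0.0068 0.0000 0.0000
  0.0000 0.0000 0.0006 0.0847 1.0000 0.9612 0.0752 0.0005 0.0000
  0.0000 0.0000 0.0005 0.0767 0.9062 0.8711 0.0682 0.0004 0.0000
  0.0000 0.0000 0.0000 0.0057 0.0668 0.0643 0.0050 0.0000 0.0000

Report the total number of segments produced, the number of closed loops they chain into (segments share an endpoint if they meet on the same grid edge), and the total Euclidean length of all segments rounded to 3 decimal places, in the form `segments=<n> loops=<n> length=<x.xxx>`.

cell (6,3): code 0100 → (6.670,4.000)–(7.000,3.672)
cell (6,4): code 1100 → (6.701,5.000)–(6.670,4.000)
cell (6,5): code 1000 → (7.000,5.295)–(6.701,5.000)
cell (7,3): code 0110 → (7.000,3.672)–(8.000,3.751)
cell (7,5): code 1001 → (8.000,5.213)–(7.000,5.295)
cell (8,3): code 0010 → (8.000,3.751)–(8.246,4.000)
cell (8,4): code 0011 → (8.246,4.000)–(8.212,5.000)
cell (8,5): code 0001 → (8.212,5.000)–(8.000,5.213)
total: 8 segments, chained into 1 closed loop(s), length Σ = 5.542059

segments=8 loops=1 length=5.542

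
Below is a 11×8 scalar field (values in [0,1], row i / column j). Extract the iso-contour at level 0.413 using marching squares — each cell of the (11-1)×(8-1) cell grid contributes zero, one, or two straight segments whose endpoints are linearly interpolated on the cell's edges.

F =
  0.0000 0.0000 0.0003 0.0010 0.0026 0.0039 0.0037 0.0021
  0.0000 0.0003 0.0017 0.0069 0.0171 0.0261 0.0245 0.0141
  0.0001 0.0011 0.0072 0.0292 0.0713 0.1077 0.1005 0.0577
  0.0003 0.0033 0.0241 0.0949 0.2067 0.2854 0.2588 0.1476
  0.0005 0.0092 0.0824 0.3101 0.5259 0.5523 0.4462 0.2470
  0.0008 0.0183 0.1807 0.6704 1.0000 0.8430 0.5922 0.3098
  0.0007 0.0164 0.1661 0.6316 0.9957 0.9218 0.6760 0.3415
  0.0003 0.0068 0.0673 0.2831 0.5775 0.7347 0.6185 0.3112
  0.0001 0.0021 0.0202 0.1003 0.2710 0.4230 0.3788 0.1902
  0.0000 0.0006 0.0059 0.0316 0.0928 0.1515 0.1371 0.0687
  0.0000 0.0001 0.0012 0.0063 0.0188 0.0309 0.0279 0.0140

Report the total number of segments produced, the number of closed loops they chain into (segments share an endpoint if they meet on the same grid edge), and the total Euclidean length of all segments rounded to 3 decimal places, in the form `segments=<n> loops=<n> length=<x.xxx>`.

cell (3,3): code 0100 → (3.646,4.000)–(4.000,3.477)
cell (3,4): code 1100 → (3.478,5.000)–(3.646,4.000)
cell (3,5): code 1100 → (3.823,6.000)–(3.478,5.000)
cell (3,6): code 1000 → (4.000,6.167)–(3.823,6.000)
cell (4,2): code 0100 → (4.286,3.000)–(5.000,2.474)
cell (4,3): code 1110 → (4.000,3.477)–(4.286,3.000)
cell (4,6): code 1001 → (5.000,6.635)–(4.000,6.167)
cell (5,2): code 0110 → (5.000,2.474)–(6.000,2.530)
cell (5,6): code 1001 → (6.000,6.786)–(5.000,6.635)
cell (6,2): code 0010 → (6.000,2.530)–(6.627,3.000)
cell (6,3): code 0111 → (6.627,3.000)–(7.000,3.441)
cell (6,6): code 1001 → (7.000,6.669)–(6.000,6.786)
cell (7,3): code 0010 → (7.000,3.441)–(7.537,4.000)
cell (7,4): code 0111 → (7.537,4.000)–(8.000,4.934)
cell (7,5): code 1011 → (8.000,5.226)–(7.857,6.000)
cell (7,6): code 0001 → (7.857,6.000)–(7.000,6.669)
cell (8,4): code 0010 → (8.000,4.934)–(8.037,5.000)
cell (8,5): code 0001 → (8.037,5.000)–(8.000,5.226)
total: 18 segments, chained into 1 closed loop(s), length Σ = 13.870686

segments=18 loops=1 length=13.871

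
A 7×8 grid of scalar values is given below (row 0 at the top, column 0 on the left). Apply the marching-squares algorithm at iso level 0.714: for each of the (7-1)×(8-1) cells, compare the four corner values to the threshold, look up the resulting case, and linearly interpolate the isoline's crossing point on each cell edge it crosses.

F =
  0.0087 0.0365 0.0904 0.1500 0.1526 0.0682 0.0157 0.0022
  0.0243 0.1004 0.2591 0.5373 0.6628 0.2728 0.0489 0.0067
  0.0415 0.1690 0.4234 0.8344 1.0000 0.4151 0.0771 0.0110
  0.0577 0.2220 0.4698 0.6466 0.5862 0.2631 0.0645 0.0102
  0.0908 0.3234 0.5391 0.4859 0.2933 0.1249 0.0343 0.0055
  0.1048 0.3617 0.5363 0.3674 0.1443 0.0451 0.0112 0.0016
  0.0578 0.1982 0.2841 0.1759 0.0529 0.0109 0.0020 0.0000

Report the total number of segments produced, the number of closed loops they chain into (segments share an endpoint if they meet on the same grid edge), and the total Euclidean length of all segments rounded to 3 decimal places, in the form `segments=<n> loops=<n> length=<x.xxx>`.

cell (1,2): code 0100 → (1.595,3.000)–(2.000,2.707)
cell (1,3): code 1100 → (1.152,4.000)–(1.595,3.000)
cell (1,4): code 1000 → (2.000,4.489)–(1.152,4.000)
cell (2,2): code 0010 → (2.000,2.707)–(2.641,3.000)
cell (2,3): code 0011 → (2.641,3.000)–(2.691,4.000)
cell (2,4): code 0001 → (2.691,4.000)–(2.000,4.489)
total: 6 segments, chained into 1 closed loop(s), length Σ = 5.125507

segments=6 loops=1 length=5.126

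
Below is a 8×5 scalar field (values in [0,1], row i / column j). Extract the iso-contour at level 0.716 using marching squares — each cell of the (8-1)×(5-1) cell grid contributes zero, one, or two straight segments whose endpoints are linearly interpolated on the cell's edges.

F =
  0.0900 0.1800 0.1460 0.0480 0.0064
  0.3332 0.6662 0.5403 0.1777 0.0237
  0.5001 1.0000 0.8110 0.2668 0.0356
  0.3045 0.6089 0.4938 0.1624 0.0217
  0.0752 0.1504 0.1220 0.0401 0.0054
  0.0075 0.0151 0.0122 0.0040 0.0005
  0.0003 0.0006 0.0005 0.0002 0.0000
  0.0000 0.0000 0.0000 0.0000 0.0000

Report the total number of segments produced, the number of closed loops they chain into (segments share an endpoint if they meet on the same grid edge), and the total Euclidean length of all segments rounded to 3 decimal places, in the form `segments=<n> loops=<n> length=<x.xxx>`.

segments=6 loops=1 length=4.889

cell (1,0): code 0100 → (1.149,1.000)–(2.000,0.432)
cell (1,1): code 1100 → (1.649,2.000)–(1.149,1.000)
cell (1,2): code 1000 → (2.000,2.175)–(1.649,2.000)
cell (2,0): code 0010 → (2.000,0.432)–(2.726,1.000)
cell (2,1): code 0011 → (2.726,1.000)–(2.299,2.000)
cell (2,2): code 0001 → (2.299,2.000)–(2.000,2.175)
total: 6 segments, chained into 1 closed loop(s), length Σ = 4.888845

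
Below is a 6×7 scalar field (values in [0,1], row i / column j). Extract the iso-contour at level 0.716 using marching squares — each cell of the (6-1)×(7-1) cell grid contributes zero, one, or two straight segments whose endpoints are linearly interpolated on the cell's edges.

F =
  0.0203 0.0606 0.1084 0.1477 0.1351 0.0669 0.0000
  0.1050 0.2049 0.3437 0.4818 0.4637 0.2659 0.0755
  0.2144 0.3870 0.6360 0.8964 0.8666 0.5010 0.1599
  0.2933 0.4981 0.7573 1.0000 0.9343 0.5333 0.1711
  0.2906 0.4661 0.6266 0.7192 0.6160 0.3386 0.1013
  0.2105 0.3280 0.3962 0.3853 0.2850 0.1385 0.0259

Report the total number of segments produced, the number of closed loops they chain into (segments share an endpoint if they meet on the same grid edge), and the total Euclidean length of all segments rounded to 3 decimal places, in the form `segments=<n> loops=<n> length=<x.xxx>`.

segments=12 loops=1 length=7.988

cell (1,2): code 0100 → (1.565,3.000)–(2.000,2.307)
cell (1,3): code 1100 → (1.626,4.000)–(1.565,3.000)
cell (1,4): code 1000 → (2.000,4.412)–(1.626,4.000)
cell (2,1): code 0100 → (2.660,2.000)–(3.000,1.841)
cell (2,2): code 1110 → (2.000,2.307)–(2.660,2.000)
cell (2,4): code 1001 → (3.000,4.544)–(2.000,4.412)
cell (3,1): code 0010 → (3.000,1.841)–(3.316,2.000)
cell (3,2): code 0111 → (3.316,2.000)–(4.000,2.965)
cell (3,3): code 1011 → (4.000,3.031)–(3.686,4.000)
cell (3,4): code 0001 → (3.686,4.000)–(3.000,4.544)
cell (4,2): code 0010 → (4.000,2.965)–(4.010,3.000)
cell (4,3): code 0001 → (4.010,3.000)–(4.000,3.031)
total: 12 segments, chained into 1 closed loop(s), length Σ = 7.988105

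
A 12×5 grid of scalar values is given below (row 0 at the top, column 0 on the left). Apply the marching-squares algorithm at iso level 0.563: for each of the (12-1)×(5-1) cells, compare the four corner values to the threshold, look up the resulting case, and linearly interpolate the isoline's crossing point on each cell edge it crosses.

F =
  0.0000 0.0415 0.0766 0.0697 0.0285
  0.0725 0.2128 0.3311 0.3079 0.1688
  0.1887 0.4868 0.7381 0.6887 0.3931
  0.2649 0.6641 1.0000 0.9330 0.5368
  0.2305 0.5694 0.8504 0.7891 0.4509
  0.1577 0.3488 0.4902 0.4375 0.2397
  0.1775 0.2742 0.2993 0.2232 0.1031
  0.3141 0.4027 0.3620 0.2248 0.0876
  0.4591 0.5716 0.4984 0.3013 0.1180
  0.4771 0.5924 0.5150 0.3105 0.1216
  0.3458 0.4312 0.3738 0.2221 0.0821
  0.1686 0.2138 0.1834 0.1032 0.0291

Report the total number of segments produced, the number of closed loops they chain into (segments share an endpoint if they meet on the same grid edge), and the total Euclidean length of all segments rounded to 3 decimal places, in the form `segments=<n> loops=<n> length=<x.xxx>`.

segments=18 loops=2 length=12.936

cell (1,1): code 0100 → (1.570,2.000)–(2.000,1.303)
cell (1,2): code 1100 → (1.670,3.000)–(1.570,2.000)
cell (1,3): code 1000 → (2.000,3.425)–(1.670,3.000)
cell (2,0): code 0100 → (2.430,1.000)–(3.000,0.747)
cell (2,1): code 1110 → (2.000,1.303)–(2.430,1.000)
cell (2,3): code 1001 → (3.000,3.934)–(2.000,3.425)
cell (3,0): code 0110 → (3.000,0.747)–(4.000,0.981)
cell (3,3): code 1001 → (4.000,3.669)–(3.000,3.934)
cell (4,0): code 0010 → (4.000,0.981)–(4.029,1.000)
cell (4,1): code 0011 → (4.029,1.000)–(4.798,2.000)
cell (4,2): code 0011 → (4.798,2.000)–(4.643,3.000)
cell (4,3): code 0001 → (4.643,3.000)–(4.000,3.669)
cell (7,0): code 0100 → (7.949,1.000)–(8.000,0.924)
cell (7,1): code 1000 → (8.000,1.117)–(7.949,1.000)
cell (8,0): code 0110 → (8.000,0.924)–(9.000,0.745)
cell (8,1): code 1001 → (9.000,1.380)–(8.000,1.117)
cell (9,0): code 0010 → (9.000,0.745)–(9.182,1.000)
cell (9,1): code 0001 → (9.182,1.000)–(9.000,1.380)
total: 18 segments, chained into 2 closed loop(s), length Σ = 12.935726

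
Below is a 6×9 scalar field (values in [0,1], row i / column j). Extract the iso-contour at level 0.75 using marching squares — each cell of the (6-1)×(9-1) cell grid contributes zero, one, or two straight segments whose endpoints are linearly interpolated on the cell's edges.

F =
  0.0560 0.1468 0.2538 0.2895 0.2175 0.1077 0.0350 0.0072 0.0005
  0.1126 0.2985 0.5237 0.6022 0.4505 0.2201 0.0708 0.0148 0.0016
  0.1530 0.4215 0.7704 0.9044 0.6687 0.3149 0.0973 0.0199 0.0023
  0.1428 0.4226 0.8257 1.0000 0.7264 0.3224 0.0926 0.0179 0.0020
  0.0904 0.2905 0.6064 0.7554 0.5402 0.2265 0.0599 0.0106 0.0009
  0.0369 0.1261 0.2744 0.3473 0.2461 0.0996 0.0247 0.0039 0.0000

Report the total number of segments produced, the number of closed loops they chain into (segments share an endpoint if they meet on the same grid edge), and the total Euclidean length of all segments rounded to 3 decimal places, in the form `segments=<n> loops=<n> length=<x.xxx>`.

segments=10 loops=1 length=7.024

cell (1,1): code 0100 → (1.917,2.000)–(2.000,1.942)
cell (1,2): code 1100 → (1.489,3.000)–(1.917,2.000)
cell (1,3): code 1000 → (2.000,3.655)–(1.489,3.000)
cell (2,1): code 0110 → (2.000,1.942)–(3.000,1.812)
cell (2,3): code 1001 → (3.000,3.914)–(2.000,3.655)
cell (3,1): code 0010 → (3.000,1.812)–(3.345,2.000)
cell (3,2): code 0111 → (3.345,2.000)–(4.000,2.964)
cell (3,3): code 1001 → (4.000,3.025)–(3.000,3.914)
cell (4,2): code 0010 → (4.000,2.964)–(4.013,3.000)
cell (4,3): code 0001 → (4.013,3.000)–(4.000,3.025)
total: 10 segments, chained into 1 closed loop(s), length Σ = 7.023981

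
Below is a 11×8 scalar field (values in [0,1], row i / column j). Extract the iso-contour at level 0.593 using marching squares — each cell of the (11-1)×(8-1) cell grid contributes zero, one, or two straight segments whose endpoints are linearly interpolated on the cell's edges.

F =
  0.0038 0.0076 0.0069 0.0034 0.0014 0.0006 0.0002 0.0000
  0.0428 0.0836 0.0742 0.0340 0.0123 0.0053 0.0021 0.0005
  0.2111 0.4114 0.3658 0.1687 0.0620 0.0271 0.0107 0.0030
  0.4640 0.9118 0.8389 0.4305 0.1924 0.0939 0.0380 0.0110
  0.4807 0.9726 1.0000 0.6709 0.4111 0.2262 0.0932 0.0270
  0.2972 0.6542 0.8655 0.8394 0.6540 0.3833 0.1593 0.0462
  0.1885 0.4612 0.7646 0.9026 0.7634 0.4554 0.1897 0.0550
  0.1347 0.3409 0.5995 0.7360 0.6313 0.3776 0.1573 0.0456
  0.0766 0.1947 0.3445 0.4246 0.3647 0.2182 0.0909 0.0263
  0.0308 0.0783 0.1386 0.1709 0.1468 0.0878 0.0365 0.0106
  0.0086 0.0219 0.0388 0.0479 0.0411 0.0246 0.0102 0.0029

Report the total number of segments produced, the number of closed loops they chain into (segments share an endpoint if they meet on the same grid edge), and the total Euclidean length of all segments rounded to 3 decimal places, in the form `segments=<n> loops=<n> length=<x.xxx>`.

cell (2,0): code 0100 → (2.363,1.000)–(3.000,0.288)
cell (2,1): code 1100 → (2.480,2.000)–(2.363,1.000)
cell (2,2): code 1000 → (3.000,2.602)–(2.480,2.000)
cell (3,0): code 0110 → (3.000,0.288)–(4.000,0.228)
cell (3,2): code 1101 → (3.676,3.000)–(3.000,2.602)
cell (3,3): code 1000 → (4.000,3.300)–(3.676,3.000)
cell (4,0): code 0110 → (4.000,0.228)–(5.000,0.829)
cell (4,3): code 1101 → (4.749,4.000)–(4.000,3.300)
cell (4,4): code 1000 → (5.000,4.225)–(4.749,4.000)
cell (5,0): code 0010 → (5.000,0.829)–(5.317,1.000)
cell (5,1): code 0111 → (5.317,1.000)–(6.000,1.434)
cell (5,4): code 1001 → (6.000,4.553)–(5.000,4.225)
cell (6,1): code 0110 → (6.000,1.434)–(7.000,1.975)
cell (6,4): code 1001 → (7.000,4.151)–(6.000,4.553)
cell (7,1): code 0010 → (7.000,1.975)–(7.025,2.000)
cell (7,2): code 0011 → (7.025,2.000)–(7.459,3.000)
cell (7,3): code 0011 → (7.459,3.000)–(7.144,4.000)
cell (7,4): code 0001 → (7.144,4.000)–(7.000,4.151)
total: 18 segments, chained into 1 closed loop(s), length Σ = 14.333832

segments=18 loops=1 length=14.334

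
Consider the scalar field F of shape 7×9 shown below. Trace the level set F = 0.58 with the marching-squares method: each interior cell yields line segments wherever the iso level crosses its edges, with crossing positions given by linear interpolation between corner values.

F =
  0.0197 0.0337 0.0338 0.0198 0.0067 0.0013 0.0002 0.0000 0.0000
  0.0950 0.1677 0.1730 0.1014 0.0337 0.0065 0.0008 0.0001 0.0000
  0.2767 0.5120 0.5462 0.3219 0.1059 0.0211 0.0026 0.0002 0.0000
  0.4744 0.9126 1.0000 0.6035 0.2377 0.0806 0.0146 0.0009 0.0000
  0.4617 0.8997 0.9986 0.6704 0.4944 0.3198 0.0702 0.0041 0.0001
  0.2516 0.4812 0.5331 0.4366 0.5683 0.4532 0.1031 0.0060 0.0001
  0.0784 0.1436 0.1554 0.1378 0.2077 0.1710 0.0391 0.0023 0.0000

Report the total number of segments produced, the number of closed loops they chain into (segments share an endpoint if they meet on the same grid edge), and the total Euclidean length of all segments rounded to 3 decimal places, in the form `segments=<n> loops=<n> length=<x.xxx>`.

segments=10 loops=1 length=9.471

cell (2,0): code 0100 → (2.170,1.000)–(3.000,0.241)
cell (2,1): code 1100 → (2.074,2.000)–(2.170,1.000)
cell (2,2): code 1100 → (2.917,3.000)–(2.074,2.000)
cell (2,3): code 1000 → (3.000,3.064)–(2.917,3.000)
cell (3,0): code 0110 → (3.000,0.241)–(4.000,0.270)
cell (3,3): code 1001 → (4.000,3.514)–(3.000,3.064)
cell (4,0): code 0010 → (4.000,0.270)–(4.764,1.000)
cell (4,1): code 0011 → (4.764,1.000)–(4.899,2.000)
cell (4,2): code 0011 → (4.899,2.000)–(4.387,3.000)
cell (4,3): code 0001 → (4.387,3.000)–(4.000,3.514)
total: 10 segments, chained into 1 closed loop(s), length Σ = 9.471140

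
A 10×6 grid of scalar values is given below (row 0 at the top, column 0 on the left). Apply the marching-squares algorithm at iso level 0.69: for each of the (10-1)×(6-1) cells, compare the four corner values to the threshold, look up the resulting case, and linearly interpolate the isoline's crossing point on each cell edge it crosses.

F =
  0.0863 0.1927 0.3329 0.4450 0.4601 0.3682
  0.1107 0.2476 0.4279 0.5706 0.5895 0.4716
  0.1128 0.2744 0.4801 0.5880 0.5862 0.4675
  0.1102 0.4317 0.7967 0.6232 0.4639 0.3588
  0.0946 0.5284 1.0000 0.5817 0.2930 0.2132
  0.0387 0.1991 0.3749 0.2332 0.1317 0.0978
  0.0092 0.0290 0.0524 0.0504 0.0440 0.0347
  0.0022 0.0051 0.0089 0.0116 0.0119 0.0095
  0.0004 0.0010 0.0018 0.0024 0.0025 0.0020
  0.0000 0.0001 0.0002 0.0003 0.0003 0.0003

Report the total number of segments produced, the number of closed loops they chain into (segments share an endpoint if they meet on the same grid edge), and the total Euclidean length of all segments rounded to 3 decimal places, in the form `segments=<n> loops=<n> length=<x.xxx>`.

segments=6 loops=1 length=4.935

cell (2,1): code 0100 → (2.663,2.000)–(3.000,1.708)
cell (2,2): code 1000 → (3.000,2.615)–(2.663,2.000)
cell (3,1): code 0110 → (3.000,1.708)–(4.000,1.343)
cell (3,2): code 1001 → (4.000,2.741)–(3.000,2.615)
cell (4,1): code 0010 → (4.000,1.343)–(4.496,2.000)
cell (4,2): code 0001 → (4.496,2.000)–(4.000,2.741)
total: 6 segments, chained into 1 closed loop(s), length Σ = 4.935008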